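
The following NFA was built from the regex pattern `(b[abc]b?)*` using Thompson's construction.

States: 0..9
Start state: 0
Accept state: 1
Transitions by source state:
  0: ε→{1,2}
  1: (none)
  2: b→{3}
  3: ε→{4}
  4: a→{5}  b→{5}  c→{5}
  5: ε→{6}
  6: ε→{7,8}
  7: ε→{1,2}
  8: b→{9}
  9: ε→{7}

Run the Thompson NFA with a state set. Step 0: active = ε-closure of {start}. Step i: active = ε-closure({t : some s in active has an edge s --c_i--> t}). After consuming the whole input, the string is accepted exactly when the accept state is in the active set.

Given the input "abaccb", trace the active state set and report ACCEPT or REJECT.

initial (ε-close {0}): {0,1,2}
'a' @ 1: {}  — dead — no transitions
rest 'baccb' ignored (set empty)
final: {}; accept 1 not in set

Answer: REJECT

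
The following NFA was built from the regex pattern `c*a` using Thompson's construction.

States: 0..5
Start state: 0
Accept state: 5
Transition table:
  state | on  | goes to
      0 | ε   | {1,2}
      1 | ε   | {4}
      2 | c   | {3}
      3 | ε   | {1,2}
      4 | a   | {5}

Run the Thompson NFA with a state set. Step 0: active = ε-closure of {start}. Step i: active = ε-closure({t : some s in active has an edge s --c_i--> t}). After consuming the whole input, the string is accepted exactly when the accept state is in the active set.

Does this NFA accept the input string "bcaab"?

start: ε-closure({0}) = {0,1,2,4}
'b' @ 1: {}  — dead — no transitions
rest 'caab' ignored (set empty)
final: {}; accept 5 not in set

Answer: REJECT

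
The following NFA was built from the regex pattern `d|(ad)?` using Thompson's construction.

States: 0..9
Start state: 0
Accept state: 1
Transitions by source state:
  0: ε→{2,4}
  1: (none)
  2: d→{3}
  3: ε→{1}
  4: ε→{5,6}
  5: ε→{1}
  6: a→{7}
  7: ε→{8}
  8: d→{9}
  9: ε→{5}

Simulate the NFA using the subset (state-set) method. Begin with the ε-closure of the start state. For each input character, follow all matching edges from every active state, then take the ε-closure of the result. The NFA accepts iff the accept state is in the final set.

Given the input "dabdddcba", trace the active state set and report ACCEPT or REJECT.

Answer: REJECT

Steps:
S₀ = ε-closure({0}) = {0,1,2,4,5,6}
'd' @ 1: {1,3}  [accepting]
'a' @ 2: {}  — dead — no transitions
rest 'bdddcba' ignored (set empty)
end set {} — state 1 not in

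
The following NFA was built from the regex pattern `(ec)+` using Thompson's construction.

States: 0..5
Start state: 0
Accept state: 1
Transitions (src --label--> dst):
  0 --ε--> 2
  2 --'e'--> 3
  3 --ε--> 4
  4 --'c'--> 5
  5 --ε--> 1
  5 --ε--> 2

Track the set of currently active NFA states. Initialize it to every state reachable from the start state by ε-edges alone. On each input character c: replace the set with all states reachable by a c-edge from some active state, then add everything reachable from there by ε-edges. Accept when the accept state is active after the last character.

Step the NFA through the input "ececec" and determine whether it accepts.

Answer: ACCEPT

Trace:
S₀ = ε-closure({0}) = {0,2}
'e' @ 1: {3,4}
'c' @ 2: {1,2,5}  ✓accept
'e' @ 3: {3,4}
'c' @ 4: {1,2,5}  ✓accept
'e' @ 5: {3,4}
'c' @ 6: {1,2,5}  ✓accept
after full input: {1,2,5}  (accept=1 in)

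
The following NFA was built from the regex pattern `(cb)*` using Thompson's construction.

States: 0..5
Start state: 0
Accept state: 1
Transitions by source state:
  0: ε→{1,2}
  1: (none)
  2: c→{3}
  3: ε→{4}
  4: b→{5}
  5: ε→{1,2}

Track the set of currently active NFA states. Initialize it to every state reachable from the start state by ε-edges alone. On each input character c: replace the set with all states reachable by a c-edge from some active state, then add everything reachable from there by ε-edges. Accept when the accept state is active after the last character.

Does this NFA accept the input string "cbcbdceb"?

Answer: REJECT

Derivation:
initial (ε-close {0}): {0,1,2}
'c' @ 1: {3,4}
'b' @ 2: {1,2,5}  (accept∈set)
'c' @ 3: {3,4}
'b' @ 4: {1,2,5}  (accept∈set)
'd' @ 5: {}  — no active states
rest 'ceb' ignored (set empty)
after full input: {}  (accept=1 not in)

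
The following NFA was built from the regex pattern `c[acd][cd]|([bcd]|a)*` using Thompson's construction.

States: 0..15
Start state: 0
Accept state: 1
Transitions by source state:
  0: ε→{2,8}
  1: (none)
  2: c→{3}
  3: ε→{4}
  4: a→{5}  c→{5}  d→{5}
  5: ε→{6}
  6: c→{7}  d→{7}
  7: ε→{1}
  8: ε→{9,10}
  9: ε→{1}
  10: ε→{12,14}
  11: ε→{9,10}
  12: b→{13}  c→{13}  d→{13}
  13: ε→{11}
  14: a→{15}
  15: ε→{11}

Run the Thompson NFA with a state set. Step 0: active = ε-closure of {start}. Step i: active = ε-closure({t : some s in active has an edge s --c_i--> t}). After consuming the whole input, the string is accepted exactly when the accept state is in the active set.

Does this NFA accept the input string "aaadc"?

initial (ε-close {0}): {0,1,2,8,9,10,12,14}
'a' @ 1: {1,9,10,11,12,14,15}  (accept∈set)
'a' @ 2: {1,9,10,11,12,14,15}  (accept∈set)
'a' @ 3: {1,9,10,11,12,14,15}  (accept∈set)
'd' @ 4: {1,9,10,11,12,13,14}  (accept∈set)
'c' @ 5: {1,9,10,11,12,13,14}  (accept∈set)
final: {1,9,10,11,12,13,14}; accept 1 in set

Answer: ACCEPT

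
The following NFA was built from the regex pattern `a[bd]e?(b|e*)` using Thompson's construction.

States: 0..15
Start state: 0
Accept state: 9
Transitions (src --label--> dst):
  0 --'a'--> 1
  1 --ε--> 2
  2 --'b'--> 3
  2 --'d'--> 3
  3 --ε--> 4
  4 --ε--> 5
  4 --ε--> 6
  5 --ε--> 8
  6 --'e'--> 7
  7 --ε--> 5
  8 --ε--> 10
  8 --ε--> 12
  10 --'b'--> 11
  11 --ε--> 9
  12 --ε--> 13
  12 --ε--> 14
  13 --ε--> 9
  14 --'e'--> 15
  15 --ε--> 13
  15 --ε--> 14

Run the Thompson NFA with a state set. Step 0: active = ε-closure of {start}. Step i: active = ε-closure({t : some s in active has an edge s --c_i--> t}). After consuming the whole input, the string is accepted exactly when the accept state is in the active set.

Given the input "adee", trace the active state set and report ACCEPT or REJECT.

Answer: ACCEPT

Steps:
S₀ = ε-closure({0}) = {0}
'a' @ 1: {1,2}
'd' @ 2: {3,4,5,6,8,9,10,12,13,14}  ✓accept
'e' @ 3: {5,7,8,9,10,12,13,14,15}  ✓accept
'e' @ 4: {9,13,14,15}  ✓accept
final: {9,13,14,15}; accept 9 in set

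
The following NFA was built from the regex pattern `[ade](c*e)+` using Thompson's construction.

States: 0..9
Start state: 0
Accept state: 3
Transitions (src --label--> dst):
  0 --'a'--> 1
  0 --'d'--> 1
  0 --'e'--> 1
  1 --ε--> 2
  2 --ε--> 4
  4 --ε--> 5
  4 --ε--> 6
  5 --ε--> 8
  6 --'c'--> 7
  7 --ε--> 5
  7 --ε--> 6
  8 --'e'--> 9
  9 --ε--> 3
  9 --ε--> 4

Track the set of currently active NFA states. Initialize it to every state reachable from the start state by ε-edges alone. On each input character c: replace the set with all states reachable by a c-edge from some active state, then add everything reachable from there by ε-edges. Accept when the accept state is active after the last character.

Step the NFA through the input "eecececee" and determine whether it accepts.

Answer: ACCEPT

Trace:
initial (ε-close {0}): {0}
'e' @ 1: {1,2,4,5,6,8}
'e' @ 2: {3,4,5,6,8,9}  [accepting]
'c' @ 3: {5,6,7,8}
'e' @ 4: {3,4,5,6,8,9}  [accepting]
'c' @ 5: {5,6,7,8}
'e' @ 6: {3,4,5,6,8,9}  [accepting]
'c' @ 7: {5,6,7,8}
'e' @ 8: {3,4,5,6,8,9}  [accepting]
'e' @ 9: {3,4,5,6,8,9}  [accepting]
end set {3,4,5,6,8,9} — state 3 in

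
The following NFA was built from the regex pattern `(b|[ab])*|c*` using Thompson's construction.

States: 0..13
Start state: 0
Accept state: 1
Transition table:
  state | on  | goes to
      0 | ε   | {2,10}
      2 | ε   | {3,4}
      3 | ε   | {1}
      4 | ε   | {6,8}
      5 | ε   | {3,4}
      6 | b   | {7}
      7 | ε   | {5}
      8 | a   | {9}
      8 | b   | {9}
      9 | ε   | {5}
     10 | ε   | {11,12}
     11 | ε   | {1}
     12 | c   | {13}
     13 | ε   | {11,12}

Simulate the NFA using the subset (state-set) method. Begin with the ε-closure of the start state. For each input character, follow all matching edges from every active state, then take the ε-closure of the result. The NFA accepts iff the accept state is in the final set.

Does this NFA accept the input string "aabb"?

Answer: ACCEPT

Trace:
initial (ε-close {0}): {0,1,2,3,4,6,8,10,11,12}
'a' @ 1: {1,3,4,5,6,8,9}  [accepting]
'a' @ 2: {1,3,4,5,6,8,9}  [accepting]
'b' @ 3: {1,3,4,5,6,7,8,9}  [accepting]
'b' @ 4: {1,3,4,5,6,7,8,9}  [accepting]
final: {1,3,4,5,6,7,8,9}; accept 1 in set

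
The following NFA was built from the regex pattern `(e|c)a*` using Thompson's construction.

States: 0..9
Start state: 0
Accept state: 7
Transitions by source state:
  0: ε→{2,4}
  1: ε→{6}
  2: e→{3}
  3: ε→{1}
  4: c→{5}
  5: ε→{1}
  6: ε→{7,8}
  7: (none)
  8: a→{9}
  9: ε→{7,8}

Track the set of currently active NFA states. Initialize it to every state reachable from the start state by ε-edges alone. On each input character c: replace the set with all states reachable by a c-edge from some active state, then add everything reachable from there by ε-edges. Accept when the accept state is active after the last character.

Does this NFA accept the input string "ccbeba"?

S₀ = ε-closure({0}) = {0,2,4}
'c' @ 1: {1,5,6,7,8}  ✓accept
'c' @ 2: {}  — no active states
rest 'beba' ignored (set empty)
final: {}; accept 7 not in set

Answer: REJECT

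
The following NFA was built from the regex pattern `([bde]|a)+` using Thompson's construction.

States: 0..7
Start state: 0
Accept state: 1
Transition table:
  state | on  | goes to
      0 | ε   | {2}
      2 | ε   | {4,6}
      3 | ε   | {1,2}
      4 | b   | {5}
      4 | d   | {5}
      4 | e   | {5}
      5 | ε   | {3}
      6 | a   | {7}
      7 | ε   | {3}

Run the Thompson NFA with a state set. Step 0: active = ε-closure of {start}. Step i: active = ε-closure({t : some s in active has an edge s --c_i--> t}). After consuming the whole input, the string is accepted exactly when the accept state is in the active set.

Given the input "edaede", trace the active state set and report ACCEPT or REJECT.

Answer: ACCEPT

Trace:
initial (ε-close {0}): {0,2,4,6}
'e' @ 1: {1,2,3,4,5,6}  ✓accept
'd' @ 2: {1,2,3,4,5,6}  ✓accept
'a' @ 3: {1,2,3,4,6,7}  ✓accept
'e' @ 4: {1,2,3,4,5,6}  ✓accept
'd' @ 5: {1,2,3,4,5,6}  ✓accept
'e' @ 6: {1,2,3,4,5,6}  ✓accept
after full input: {1,2,3,4,5,6}  (accept=1 in)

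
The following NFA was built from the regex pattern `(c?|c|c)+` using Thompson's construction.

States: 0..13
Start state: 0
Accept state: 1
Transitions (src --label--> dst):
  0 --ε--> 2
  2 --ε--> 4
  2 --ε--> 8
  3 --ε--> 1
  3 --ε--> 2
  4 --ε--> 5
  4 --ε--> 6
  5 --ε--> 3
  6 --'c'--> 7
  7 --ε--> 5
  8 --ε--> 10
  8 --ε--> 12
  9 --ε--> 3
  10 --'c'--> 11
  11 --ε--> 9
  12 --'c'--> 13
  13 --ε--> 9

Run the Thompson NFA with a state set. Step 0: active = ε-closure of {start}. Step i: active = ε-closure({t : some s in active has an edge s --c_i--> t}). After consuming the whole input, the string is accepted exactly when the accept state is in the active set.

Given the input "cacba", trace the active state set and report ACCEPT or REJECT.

initial (ε-close {0}): {0,1,2,3,4,5,6,8,10,12}
'c' @ 1: {1,2,3,4,5,6,7,8,9,10,11,12,13}  (accept∈set)
'a' @ 2: {}  — dead — no transitions
rest 'cba' ignored (set empty)
final: {}; accept 1 not in set

Answer: REJECT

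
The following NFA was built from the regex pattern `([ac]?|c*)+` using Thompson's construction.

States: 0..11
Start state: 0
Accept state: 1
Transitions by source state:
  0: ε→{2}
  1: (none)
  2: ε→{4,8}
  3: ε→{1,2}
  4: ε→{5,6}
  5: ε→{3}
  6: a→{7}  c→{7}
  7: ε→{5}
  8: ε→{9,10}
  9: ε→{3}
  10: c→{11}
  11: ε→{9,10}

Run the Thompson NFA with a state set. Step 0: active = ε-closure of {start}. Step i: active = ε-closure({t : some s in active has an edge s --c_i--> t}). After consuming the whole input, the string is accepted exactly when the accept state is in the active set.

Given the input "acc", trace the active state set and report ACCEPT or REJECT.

Answer: ACCEPT

Steps:
S₀ = ε-closure({0}) = {0,1,2,3,4,5,6,8,9,10}
'a' @ 1: {1,2,3,4,5,6,7,8,9,10}  [accepting]
'c' @ 2: {1,2,3,4,5,6,7,8,9,10,11}  [accepting]
'c' @ 3: {1,2,3,4,5,6,7,8,9,10,11}  [accepting]
end set {1,2,3,4,5,6,7,8,9,10,11} — state 1 in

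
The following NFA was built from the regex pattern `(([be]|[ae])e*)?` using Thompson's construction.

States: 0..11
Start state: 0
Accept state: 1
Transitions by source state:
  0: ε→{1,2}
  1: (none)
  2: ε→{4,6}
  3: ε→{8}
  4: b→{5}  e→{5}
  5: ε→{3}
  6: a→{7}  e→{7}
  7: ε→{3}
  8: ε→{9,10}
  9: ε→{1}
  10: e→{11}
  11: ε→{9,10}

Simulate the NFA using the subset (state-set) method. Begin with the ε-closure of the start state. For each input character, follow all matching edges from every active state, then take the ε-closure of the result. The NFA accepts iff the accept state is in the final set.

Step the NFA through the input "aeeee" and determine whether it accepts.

S₀ = ε-closure({0}) = {0,1,2,4,6}
'a' @ 1: {1,3,7,8,9,10}  (accept∈set)
'e' @ 2: {1,9,10,11}  (accept∈set)
'e' @ 3: {1,9,10,11}  (accept∈set)
'e' @ 4: {1,9,10,11}  (accept∈set)
'e' @ 5: {1,9,10,11}  (accept∈set)
end set {1,9,10,11} — state 1 in

Answer: ACCEPT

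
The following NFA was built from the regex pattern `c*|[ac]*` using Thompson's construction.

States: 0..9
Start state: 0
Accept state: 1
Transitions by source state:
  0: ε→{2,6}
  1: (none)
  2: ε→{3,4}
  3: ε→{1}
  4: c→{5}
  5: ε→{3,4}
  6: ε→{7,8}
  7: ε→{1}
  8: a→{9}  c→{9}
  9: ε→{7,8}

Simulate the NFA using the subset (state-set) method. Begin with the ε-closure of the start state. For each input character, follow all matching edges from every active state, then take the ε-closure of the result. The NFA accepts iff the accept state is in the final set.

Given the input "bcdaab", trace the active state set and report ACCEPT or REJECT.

Answer: REJECT

Steps:
S₀ = ε-closure({0}) = {0,1,2,3,4,6,7,8}
'b' @ 1: {}  — state set empty
rest 'cdaab' ignored (set empty)
end set {} — state 1 not in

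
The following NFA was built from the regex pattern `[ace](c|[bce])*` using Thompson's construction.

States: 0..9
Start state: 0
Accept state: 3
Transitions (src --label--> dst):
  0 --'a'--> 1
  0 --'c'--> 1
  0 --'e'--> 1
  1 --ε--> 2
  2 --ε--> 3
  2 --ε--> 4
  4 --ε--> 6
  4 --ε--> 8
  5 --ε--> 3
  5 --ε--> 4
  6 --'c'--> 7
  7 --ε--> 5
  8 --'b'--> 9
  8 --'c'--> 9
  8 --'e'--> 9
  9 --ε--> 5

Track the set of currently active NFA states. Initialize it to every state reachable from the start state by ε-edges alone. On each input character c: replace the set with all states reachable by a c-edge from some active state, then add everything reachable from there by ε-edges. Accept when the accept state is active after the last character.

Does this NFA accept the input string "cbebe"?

S₀ = ε-closure({0}) = {0}
'c' @ 1: {1,2,3,4,6,8}  (accept∈set)
'b' @ 2: {3,4,5,6,8,9}  (accept∈set)
'e' @ 3: {3,4,5,6,8,9}  (accept∈set)
'b' @ 4: {3,4,5,6,8,9}  (accept∈set)
'e' @ 5: {3,4,5,6,8,9}  (accept∈set)
final: {3,4,5,6,8,9}; accept 3 in set

Answer: ACCEPT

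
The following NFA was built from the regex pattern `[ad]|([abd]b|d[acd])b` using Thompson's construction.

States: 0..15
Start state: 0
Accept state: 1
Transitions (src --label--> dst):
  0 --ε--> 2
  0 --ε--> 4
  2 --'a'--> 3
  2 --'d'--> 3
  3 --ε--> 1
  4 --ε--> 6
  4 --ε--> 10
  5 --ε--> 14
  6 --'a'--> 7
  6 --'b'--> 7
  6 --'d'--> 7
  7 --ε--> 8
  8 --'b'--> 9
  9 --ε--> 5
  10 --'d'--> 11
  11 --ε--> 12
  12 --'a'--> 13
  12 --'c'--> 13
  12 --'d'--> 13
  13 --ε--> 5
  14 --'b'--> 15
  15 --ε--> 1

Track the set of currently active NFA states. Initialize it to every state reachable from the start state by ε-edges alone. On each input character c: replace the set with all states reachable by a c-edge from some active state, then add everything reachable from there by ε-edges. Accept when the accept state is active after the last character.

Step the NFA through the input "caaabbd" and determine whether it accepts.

Answer: REJECT

Trace:
S₀ = ε-closure({0}) = {0,2,4,6,10}
'c' @ 1: {}  — no active states
rest 'aaabbd' ignored (set empty)
final: {}; accept 1 not in set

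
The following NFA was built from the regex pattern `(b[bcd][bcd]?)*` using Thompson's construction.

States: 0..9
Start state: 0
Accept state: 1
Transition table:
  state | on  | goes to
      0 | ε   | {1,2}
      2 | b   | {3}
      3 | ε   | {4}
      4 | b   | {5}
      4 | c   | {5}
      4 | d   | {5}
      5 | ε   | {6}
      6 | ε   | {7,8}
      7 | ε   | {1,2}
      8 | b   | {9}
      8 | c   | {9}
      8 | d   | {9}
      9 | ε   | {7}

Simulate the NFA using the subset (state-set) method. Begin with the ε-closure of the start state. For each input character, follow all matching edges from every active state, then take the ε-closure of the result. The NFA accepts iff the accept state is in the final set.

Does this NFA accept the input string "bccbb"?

Answer: ACCEPT

Derivation:
initial (ε-close {0}): {0,1,2}
'b' @ 1: {3,4}
'c' @ 2: {1,2,5,6,7,8}  ✓accept
'c' @ 3: {1,2,7,9}  ✓accept
'b' @ 4: {3,4}
'b' @ 5: {1,2,5,6,7,8}  ✓accept
after full input: {1,2,5,6,7,8}  (accept=1 in)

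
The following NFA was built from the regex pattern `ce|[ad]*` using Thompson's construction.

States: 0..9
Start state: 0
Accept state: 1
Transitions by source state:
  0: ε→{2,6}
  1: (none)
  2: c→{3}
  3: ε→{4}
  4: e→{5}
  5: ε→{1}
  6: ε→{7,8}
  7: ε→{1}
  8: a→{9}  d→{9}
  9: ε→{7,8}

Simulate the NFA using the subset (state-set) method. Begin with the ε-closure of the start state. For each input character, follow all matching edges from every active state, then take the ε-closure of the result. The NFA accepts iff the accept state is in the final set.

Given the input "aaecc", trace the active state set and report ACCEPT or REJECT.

initial (ε-close {0}): {0,1,2,6,7,8}
'a' @ 1: {1,7,8,9}  [accepting]
'a' @ 2: {1,7,8,9}  [accepting]
'e' @ 3: {}  — dead — no transitions
rest 'cc' ignored (set empty)
after full input: {}  (accept=1 not in)

Answer: REJECT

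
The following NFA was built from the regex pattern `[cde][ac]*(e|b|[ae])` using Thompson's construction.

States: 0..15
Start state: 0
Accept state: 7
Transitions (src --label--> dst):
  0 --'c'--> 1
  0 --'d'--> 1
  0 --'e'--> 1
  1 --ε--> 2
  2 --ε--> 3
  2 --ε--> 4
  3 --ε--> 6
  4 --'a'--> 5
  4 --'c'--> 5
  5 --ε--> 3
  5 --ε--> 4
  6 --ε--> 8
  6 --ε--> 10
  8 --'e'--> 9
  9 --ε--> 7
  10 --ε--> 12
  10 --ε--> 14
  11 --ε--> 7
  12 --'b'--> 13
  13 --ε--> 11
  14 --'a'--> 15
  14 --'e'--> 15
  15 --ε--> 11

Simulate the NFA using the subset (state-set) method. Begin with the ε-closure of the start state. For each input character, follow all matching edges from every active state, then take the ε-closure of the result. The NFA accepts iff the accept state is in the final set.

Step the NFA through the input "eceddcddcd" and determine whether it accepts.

start: ε-closure({0}) = {0}
'e' @ 1: {1,2,3,4,6,8,10,12,14}
'c' @ 2: {3,4,5,6,8,10,12,14}
'e' @ 3: {7,9,11,15}  ✓accept
'd' @ 4: {}  — state set empty
rest 'dcddcd' ignored (set empty)
end set {} — state 7 not in

Answer: REJECT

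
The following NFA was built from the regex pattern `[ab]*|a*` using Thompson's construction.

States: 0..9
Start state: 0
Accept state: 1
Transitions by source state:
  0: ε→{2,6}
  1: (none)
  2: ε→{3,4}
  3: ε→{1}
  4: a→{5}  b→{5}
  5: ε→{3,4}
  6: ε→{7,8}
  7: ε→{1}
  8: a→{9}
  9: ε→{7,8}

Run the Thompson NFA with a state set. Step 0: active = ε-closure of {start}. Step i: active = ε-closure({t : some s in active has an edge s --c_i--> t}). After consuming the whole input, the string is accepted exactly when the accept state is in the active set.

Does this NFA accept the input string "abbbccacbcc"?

Answer: REJECT

Trace:
S₀ = ε-closure({0}) = {0,1,2,3,4,6,7,8}
'a' @ 1: {1,3,4,5,7,8,9}  ✓accept
'b' @ 2: {1,3,4,5}  ✓accept
'b' @ 3: {1,3,4,5}  ✓accept
'b' @ 4: {1,3,4,5}  ✓accept
'c' @ 5: {}  — dead — no transitions
rest 'cacbcc' ignored (set empty)
end set {} — state 1 not in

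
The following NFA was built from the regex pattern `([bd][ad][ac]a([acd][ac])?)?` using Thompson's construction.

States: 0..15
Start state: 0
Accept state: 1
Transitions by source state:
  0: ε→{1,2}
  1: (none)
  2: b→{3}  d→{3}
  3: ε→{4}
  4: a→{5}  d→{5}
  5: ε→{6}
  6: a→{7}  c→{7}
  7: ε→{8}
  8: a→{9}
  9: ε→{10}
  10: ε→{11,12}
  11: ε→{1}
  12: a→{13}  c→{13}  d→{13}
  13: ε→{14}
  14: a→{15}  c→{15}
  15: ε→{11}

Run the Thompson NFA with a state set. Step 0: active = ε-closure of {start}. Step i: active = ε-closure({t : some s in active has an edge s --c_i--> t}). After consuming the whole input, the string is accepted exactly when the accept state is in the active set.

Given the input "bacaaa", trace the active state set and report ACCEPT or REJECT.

S₀ = ε-closure({0}) = {0,1,2}
'b' @ 1: {3,4}
'a' @ 2: {5,6}
'c' @ 3: {7,8}
'a' @ 4: {1,9,10,11,12}  ✓accept
'a' @ 5: {13,14}
'a' @ 6: {1,11,15}  ✓accept
end set {1,11,15} — state 1 in

Answer: ACCEPT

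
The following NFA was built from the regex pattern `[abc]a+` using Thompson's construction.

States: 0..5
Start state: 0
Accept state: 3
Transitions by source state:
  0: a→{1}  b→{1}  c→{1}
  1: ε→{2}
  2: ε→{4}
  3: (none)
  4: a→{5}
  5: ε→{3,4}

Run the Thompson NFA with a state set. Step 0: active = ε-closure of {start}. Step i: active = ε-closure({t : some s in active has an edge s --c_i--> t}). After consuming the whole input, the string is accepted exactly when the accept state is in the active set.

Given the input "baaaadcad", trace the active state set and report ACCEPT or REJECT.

start: ε-closure({0}) = {0}
'b' @ 1: {1,2,4}
'a' @ 2: {3,4,5}  ✓accept
'a' @ 3: {3,4,5}  ✓accept
'a' @ 4: {3,4,5}  ✓accept
'a' @ 5: {3,4,5}  ✓accept
'd' @ 6: {}  — no active states
rest 'cad' ignored (set empty)
final: {}; accept 3 not in set

Answer: REJECT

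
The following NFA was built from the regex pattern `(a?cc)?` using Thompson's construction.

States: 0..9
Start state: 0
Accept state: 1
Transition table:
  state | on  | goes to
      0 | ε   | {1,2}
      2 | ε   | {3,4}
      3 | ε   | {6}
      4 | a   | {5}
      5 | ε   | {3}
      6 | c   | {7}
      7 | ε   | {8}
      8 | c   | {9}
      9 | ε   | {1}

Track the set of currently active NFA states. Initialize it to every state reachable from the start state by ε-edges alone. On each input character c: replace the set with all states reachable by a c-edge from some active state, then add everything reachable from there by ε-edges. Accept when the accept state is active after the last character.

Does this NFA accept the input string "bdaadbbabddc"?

Answer: REJECT

Derivation:
S₀ = ε-closure({0}) = {0,1,2,3,4,6}
'b' @ 1: {}  — dead — no transitions
rest 'daadbbabddc' ignored (set empty)
end set {} — state 1 not in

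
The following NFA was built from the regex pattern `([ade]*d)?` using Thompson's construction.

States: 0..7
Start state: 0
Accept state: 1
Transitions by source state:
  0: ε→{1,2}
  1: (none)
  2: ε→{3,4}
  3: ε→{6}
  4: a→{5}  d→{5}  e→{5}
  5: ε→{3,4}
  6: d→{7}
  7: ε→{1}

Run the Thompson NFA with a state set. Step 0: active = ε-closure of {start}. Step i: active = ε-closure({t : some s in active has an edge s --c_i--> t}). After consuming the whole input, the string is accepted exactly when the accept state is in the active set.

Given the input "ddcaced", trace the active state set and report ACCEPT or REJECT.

Answer: REJECT

Trace:
start: ε-closure({0}) = {0,1,2,3,4,6}
'd' @ 1: {1,3,4,5,6,7}  [accepting]
'd' @ 2: {1,3,4,5,6,7}  [accepting]
'c' @ 3: {}  — state set empty
rest 'aced' ignored (set empty)
after full input: {}  (accept=1 not in)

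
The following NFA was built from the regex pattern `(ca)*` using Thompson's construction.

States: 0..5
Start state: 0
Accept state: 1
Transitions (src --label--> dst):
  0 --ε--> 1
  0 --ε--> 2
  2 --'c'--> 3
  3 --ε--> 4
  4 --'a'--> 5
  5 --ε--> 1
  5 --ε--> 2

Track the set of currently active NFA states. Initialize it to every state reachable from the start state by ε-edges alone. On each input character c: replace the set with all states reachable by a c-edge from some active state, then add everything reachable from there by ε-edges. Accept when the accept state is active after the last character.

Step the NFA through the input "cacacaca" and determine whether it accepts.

S₀ = ε-closure({0}) = {0,1,2}
'c' @ 1: {3,4}
'a' @ 2: {1,2,5}  (accept∈set)
'c' @ 3: {3,4}
'a' @ 4: {1,2,5}  (accept∈set)
'c' @ 5: {3,4}
'a' @ 6: {1,2,5}  (accept∈set)
'c' @ 7: {3,4}
'a' @ 8: {1,2,5}  (accept∈set)
after full input: {1,2,5}  (accept=1 in)

Answer: ACCEPT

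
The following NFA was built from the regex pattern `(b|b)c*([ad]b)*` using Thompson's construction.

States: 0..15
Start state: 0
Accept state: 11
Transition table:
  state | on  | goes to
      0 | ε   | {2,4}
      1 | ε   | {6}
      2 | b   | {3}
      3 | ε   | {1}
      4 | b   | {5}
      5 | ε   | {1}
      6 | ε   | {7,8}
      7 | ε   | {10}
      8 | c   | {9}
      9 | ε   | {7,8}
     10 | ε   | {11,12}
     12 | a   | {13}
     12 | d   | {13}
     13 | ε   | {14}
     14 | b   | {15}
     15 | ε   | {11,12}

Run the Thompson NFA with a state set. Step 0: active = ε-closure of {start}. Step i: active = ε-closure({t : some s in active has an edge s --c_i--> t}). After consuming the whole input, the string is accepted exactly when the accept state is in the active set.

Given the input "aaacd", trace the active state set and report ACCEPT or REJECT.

start: ε-closure({0}) = {0,2,4}
'a' @ 1: {}  — dead — no transitions
rest 'aacd' ignored (set empty)
final: {}; accept 11 not in set

Answer: REJECT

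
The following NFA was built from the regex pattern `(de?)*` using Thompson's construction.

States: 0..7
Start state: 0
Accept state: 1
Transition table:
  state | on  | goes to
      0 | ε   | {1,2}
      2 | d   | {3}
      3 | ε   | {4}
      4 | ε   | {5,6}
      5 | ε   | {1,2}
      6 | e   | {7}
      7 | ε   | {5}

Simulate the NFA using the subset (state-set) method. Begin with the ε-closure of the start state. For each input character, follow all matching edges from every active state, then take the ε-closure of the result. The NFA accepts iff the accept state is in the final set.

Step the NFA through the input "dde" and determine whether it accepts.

initial (ε-close {0}): {0,1,2}
'd' @ 1: {1,2,3,4,5,6}  (accept∈set)
'd' @ 2: {1,2,3,4,5,6}  (accept∈set)
'e' @ 3: {1,2,5,7}  (accept∈set)
after full input: {1,2,5,7}  (accept=1 in)

Answer: ACCEPT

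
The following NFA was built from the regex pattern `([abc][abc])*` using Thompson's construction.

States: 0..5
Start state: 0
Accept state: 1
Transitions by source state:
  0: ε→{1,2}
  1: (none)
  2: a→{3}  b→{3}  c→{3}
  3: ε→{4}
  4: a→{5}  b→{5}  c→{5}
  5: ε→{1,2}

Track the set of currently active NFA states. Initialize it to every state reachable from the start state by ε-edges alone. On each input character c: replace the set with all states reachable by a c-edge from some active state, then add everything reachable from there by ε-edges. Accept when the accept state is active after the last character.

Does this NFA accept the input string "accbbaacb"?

Answer: REJECT

Trace:
initial (ε-close {0}): {0,1,2}
'a' @ 1: {3,4}
'c' @ 2: {1,2,5}  [accepting]
'c' @ 3: {3,4}
'b' @ 4: {1,2,5}  [accepting]
'b' @ 5: {3,4}
'a' @ 6: {1,2,5}  [accepting]
'a' @ 7: {3,4}
'c' @ 8: {1,2,5}  [accepting]
'b' @ 9: {3,4}
final: {3,4}; accept 1 not in set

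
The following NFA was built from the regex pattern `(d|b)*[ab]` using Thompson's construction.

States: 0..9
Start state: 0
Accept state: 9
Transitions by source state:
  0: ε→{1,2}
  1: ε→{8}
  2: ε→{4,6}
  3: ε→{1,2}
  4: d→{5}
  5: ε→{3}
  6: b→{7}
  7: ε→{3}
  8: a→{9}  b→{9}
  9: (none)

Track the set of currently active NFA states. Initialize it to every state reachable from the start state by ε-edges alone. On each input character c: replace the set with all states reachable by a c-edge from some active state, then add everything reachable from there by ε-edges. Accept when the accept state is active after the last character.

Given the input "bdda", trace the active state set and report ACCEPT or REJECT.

Answer: ACCEPT

Trace:
start: ε-closure({0}) = {0,1,2,4,6,8}
'b' @ 1: {1,2,3,4,6,7,8,9}  (accept∈set)
'd' @ 2: {1,2,3,4,5,6,8}
'd' @ 3: {1,2,3,4,5,6,8}
'a' @ 4: {9}  (accept∈set)
end set {9} — state 9 in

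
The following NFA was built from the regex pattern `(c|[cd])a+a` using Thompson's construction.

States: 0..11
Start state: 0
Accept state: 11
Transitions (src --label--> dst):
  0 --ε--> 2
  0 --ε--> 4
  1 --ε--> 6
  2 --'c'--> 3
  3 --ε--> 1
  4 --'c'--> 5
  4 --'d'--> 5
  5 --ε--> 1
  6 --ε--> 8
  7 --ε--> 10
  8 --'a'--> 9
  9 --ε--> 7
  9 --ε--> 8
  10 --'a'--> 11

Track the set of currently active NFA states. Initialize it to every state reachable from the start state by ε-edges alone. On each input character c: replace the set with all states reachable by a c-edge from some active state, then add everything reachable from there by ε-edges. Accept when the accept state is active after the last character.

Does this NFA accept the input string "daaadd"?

Answer: REJECT

Steps:
S₀ = ε-closure({0}) = {0,2,4}
'd' @ 1: {1,5,6,8}
'a' @ 2: {7,8,9,10}
'a' @ 3: {7,8,9,10,11}  [accepting]
'a' @ 4: {7,8,9,10,11}  [accepting]
'd' @ 5: {}  — state set empty
rest 'd' ignored (set empty)
end set {} — state 11 not in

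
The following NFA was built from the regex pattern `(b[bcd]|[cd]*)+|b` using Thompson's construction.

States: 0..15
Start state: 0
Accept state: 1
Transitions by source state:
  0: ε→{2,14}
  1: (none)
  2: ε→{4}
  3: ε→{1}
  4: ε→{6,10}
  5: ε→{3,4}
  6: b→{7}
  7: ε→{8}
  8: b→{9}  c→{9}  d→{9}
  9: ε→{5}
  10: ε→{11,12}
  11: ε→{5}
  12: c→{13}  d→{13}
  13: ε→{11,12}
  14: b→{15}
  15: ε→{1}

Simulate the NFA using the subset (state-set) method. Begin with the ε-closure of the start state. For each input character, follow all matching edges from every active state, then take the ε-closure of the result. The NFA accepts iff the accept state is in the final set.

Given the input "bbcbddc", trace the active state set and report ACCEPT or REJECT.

start: ε-closure({0}) = {0,1,2,3,4,5,6,10,11,12,14}
'b' @ 1: {1,7,8,15}  ✓accept
'b' @ 2: {1,3,4,5,6,9,10,11,12}  ✓accept
'c' @ 3: {1,3,4,5,6,10,11,12,13}  ✓accept
'b' @ 4: {7,8}
'd' @ 5: {1,3,4,5,6,9,10,11,12}  ✓accept
'd' @ 6: {1,3,4,5,6,10,11,12,13}  ✓accept
'c' @ 7: {1,3,4,5,6,10,11,12,13}  ✓accept
end set {1,3,4,5,6,10,11,12,13} — state 1 in

Answer: ACCEPT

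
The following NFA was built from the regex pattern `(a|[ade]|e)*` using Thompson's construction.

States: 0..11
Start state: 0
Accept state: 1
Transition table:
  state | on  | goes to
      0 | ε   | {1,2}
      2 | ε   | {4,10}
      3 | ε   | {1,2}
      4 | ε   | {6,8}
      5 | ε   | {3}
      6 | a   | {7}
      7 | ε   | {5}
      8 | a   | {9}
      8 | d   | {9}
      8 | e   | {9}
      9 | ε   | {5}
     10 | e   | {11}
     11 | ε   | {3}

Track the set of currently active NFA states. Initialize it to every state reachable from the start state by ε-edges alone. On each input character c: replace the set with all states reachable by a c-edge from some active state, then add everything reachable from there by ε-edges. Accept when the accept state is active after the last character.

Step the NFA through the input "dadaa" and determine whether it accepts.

initial (ε-close {0}): {0,1,2,4,6,8,10}
'd' @ 1: {1,2,3,4,5,6,8,9,10}  (accept∈set)
'a' @ 2: {1,2,3,4,5,6,7,8,9,10}  (accept∈set)
'd' @ 3: {1,2,3,4,5,6,8,9,10}  (accept∈set)
'a' @ 4: {1,2,3,4,5,6,7,8,9,10}  (accept∈set)
'a' @ 5: {1,2,3,4,5,6,7,8,9,10}  (accept∈set)
final: {1,2,3,4,5,6,7,8,9,10}; accept 1 in set

Answer: ACCEPT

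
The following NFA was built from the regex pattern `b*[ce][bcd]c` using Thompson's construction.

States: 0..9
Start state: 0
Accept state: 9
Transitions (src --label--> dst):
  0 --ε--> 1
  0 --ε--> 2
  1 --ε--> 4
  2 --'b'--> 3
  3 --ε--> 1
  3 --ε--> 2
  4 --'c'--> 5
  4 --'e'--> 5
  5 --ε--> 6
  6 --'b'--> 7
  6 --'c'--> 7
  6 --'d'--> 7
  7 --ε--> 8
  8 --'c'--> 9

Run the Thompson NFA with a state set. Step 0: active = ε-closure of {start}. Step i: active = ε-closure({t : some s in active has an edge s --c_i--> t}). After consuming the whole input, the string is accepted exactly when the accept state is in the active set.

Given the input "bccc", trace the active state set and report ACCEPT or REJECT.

S₀ = ε-closure({0}) = {0,1,2,4}
'b' @ 1: {1,2,3,4}
'c' @ 2: {5,6}
'c' @ 3: {7,8}
'c' @ 4: {9}  (accept∈set)
end set {9} — state 9 in

Answer: ACCEPT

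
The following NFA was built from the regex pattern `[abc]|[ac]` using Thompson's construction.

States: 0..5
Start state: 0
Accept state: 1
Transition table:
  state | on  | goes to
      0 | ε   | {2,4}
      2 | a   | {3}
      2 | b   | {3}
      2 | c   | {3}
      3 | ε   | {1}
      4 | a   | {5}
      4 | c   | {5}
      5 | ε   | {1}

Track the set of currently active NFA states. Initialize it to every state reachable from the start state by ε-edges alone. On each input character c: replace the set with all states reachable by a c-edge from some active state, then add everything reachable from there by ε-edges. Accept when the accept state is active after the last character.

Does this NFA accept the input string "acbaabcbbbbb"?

initial (ε-close {0}): {0,2,4}
'a' @ 1: {1,3,5}  (accept∈set)
'c' @ 2: {}  — no active states
rest 'baabcbbbbb' ignored (set empty)
after full input: {}  (accept=1 not in)

Answer: REJECT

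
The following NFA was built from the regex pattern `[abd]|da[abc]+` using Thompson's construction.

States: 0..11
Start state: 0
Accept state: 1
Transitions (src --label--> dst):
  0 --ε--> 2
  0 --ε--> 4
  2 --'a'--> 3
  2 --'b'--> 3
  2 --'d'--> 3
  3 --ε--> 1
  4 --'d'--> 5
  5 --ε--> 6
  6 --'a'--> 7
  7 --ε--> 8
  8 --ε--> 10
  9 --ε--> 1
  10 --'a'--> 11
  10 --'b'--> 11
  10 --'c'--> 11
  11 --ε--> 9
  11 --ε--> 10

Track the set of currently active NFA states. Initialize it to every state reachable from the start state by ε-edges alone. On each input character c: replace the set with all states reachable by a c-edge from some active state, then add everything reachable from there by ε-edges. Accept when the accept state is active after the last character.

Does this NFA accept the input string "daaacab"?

S₀ = ε-closure({0}) = {0,2,4}
'd' @ 1: {1,3,5,6}  [accepting]
'a' @ 2: {7,8,10}
'a' @ 3: {1,9,10,11}  [accepting]
'a' @ 4: {1,9,10,11}  [accepting]
'c' @ 5: {1,9,10,11}  [accepting]
'a' @ 6: {1,9,10,11}  [accepting]
'b' @ 7: {1,9,10,11}  [accepting]
after full input: {1,9,10,11}  (accept=1 in)

Answer: ACCEPT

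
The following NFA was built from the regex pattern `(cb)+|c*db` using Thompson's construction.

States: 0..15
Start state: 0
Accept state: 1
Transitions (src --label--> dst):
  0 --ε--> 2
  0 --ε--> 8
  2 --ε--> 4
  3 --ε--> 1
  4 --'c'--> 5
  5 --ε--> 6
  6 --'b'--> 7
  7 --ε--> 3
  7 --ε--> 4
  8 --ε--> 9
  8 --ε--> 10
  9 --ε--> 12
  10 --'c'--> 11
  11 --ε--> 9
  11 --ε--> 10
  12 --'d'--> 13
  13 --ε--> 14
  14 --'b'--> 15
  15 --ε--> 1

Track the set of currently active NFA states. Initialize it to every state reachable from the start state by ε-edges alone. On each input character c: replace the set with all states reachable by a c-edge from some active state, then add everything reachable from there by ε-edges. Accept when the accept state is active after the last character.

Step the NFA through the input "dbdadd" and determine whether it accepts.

S₀ = ε-closure({0}) = {0,2,4,8,9,10,12}
'd' @ 1: {13,14}
'b' @ 2: {1,15}  [accepting]
'd' @ 3: {}  — no active states
rest 'add' ignored (set empty)
after full input: {}  (accept=1 not in)

Answer: REJECT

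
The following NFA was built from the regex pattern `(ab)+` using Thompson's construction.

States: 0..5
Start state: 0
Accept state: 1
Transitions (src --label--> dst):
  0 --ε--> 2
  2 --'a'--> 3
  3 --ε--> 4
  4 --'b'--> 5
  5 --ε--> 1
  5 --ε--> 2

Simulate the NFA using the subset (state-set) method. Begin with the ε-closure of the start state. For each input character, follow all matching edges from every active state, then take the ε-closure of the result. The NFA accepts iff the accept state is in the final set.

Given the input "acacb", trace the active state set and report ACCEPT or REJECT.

start: ε-closure({0}) = {0,2}
'a' @ 1: {3,4}
'c' @ 2: {}  — dead — no transitions
rest 'acb' ignored (set empty)
end set {} — state 1 not in

Answer: REJECT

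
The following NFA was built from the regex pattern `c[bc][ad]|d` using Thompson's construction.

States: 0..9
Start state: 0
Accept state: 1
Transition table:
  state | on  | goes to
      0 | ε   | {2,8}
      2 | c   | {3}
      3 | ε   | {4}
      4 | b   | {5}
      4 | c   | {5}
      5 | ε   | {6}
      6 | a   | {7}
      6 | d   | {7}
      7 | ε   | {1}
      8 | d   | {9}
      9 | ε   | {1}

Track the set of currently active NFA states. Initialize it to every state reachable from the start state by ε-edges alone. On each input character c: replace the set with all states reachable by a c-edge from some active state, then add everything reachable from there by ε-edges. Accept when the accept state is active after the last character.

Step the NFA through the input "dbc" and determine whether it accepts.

Answer: REJECT

Trace:
start: ε-closure({0}) = {0,2,8}
'd' @ 1: {1,9}  [accepting]
'b' @ 2: {}  — no active states
rest 'c' ignored (set empty)
end set {} — state 1 not in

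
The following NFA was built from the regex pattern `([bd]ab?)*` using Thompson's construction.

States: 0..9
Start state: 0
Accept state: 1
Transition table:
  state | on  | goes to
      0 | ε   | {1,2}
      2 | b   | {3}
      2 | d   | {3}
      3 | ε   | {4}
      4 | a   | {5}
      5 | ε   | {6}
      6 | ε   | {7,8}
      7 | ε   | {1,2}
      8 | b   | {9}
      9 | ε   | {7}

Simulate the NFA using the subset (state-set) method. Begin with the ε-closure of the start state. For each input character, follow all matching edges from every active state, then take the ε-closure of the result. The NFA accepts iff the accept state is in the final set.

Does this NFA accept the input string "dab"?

Answer: ACCEPT

Trace:
S₀ = ε-closure({0}) = {0,1,2}
'd' @ 1: {3,4}
'a' @ 2: {1,2,5,6,7,8}  (accept∈set)
'b' @ 3: {1,2,3,4,7,9}  (accept∈set)
end set {1,2,3,4,7,9} — state 1 in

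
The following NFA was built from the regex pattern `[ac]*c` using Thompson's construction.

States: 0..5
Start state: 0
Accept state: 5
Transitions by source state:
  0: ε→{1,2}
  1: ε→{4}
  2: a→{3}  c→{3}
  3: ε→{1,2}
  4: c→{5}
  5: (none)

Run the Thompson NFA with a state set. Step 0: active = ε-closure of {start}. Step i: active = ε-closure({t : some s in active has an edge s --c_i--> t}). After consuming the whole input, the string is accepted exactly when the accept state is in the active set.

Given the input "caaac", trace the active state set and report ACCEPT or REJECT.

Answer: ACCEPT

Steps:
start: ε-closure({0}) = {0,1,2,4}
'c' @ 1: {1,2,3,4,5}  (accept∈set)
'a' @ 2: {1,2,3,4}
'a' @ 3: {1,2,3,4}
'a' @ 4: {1,2,3,4}
'c' @ 5: {1,2,3,4,5}  (accept∈set)
end set {1,2,3,4,5} — state 5 in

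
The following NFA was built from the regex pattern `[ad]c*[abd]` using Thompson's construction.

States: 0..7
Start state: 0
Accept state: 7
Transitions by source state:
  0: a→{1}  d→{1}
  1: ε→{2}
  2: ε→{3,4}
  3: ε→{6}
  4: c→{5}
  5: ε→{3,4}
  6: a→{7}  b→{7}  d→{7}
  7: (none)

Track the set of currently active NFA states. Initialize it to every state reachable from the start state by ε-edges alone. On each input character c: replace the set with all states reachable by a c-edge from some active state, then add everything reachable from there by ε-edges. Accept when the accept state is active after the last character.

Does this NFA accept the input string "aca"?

initial (ε-close {0}): {0}
'a' @ 1: {1,2,3,4,6}
'c' @ 2: {3,4,5,6}
'a' @ 3: {7}  [accepting]
end set {7} — state 7 in

Answer: ACCEPT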